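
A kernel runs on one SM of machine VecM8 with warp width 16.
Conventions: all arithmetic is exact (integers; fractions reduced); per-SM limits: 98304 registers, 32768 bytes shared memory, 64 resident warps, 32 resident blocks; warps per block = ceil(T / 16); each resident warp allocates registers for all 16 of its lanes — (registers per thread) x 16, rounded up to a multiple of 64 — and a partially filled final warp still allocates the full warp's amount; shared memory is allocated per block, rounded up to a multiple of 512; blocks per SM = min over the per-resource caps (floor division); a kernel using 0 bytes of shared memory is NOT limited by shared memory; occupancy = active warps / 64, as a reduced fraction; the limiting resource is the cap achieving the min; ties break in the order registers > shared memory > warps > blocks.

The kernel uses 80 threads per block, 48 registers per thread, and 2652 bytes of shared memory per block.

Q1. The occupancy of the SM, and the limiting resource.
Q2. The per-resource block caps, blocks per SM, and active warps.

Answer: occupancy 25/32, limited by shared memory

registers: 25 blocks
shared memory: 10 blocks
warps: 12 blocks
blocks: 32 blocks

Answer: 10 blocks, 50 active warps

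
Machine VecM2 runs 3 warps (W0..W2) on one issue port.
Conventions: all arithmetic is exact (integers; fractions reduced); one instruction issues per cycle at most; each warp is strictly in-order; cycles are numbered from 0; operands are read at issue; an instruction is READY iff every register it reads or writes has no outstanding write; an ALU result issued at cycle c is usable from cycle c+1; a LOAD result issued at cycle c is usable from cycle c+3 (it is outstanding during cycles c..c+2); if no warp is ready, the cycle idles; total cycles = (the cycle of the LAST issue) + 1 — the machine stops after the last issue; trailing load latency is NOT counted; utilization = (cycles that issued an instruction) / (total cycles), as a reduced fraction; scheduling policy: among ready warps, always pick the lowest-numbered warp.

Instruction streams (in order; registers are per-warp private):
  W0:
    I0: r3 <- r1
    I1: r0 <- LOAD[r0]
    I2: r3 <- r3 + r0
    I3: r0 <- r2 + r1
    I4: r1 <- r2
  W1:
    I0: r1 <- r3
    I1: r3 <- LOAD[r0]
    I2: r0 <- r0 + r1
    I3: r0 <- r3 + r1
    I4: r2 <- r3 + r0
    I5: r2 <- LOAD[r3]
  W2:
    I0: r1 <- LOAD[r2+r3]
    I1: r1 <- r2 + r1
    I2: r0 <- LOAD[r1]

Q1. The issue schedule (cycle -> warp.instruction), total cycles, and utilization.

cycle 0: W0.I0
cycle 1: W0.I1
cycle 2: W1.I0
cycle 3: W1.I1
cycle 4: W0.I2
cycle 5: W0.I3
cycle 6: W0.I4
cycle 7: W1.I2
cycle 8: W1.I3
cycle 9: W1.I4
cycle 10: W1.I5
cycle 11: W2.I0
cycle 12: idle
cycle 13: idle
cycle 14: W2.I1
cycle 15: W2.I2

Answer: 16 cycles, utilization 7/8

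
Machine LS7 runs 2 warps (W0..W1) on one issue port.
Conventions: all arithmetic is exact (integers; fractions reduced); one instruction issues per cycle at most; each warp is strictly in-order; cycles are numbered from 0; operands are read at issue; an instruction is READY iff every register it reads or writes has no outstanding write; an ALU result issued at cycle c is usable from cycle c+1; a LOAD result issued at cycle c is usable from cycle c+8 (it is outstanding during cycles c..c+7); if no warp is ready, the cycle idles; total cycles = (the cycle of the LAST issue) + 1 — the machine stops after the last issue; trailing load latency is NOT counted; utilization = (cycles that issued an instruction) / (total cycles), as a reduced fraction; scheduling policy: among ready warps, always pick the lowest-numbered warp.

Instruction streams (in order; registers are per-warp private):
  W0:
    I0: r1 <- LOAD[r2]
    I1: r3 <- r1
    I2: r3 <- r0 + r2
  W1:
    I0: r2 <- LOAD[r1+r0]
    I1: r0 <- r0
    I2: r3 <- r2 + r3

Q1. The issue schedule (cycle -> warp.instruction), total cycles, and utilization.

cycle 0: W0.I0
cycle 1: W1.I0
cycle 2: W1.I1
cycle 3: idle
cycle 4: idle
cycle 5: idle
cycle 6: idle
cycle 7: idle
cycle 8: W0.I1
cycle 9: W0.I2
cycle 10: W1.I2

Answer: 11 cycles, utilization 6/11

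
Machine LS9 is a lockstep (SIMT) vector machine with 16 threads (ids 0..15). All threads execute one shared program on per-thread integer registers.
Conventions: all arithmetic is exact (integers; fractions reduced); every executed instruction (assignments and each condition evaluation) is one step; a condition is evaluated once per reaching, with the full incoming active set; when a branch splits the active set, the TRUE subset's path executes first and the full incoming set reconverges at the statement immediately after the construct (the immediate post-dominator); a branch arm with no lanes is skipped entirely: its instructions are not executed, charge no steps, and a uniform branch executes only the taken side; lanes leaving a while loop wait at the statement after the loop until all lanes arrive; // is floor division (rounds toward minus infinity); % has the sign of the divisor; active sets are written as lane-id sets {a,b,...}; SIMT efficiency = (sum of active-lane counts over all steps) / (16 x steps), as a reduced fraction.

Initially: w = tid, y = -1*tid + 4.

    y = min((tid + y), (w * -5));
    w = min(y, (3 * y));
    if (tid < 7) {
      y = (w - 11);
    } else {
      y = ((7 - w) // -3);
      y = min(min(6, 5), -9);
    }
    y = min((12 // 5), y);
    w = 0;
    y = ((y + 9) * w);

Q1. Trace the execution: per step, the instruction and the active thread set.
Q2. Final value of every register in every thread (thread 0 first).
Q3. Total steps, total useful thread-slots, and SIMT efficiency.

step 0: y <- min((tid + y), (w * -5)) {0,1,2,3,4,5,6,7,8,9,10,11,12,13,14,15}
step 1: w <- min(y, (3 * y))         {0,1,2,3,4,5,6,7,8,9,10,11,12,13,14,15}
step 2: eval (tid < 7)               {0,1,2,3,4,5,6,7,8,9,10,11,12,13,14,15}
step 3: y <- (w - 11)                {0,1,2,3,4,5,6}
step 4: y <- ((7 - w) // -3)         {7,8,9,10,11,12,13,14,15}
step 5: y <- min(min(6, 5), -9)      {7,8,9,10,11,12,13,14,15}
step 6: y <- min((12 // 5), y)       {0,1,2,3,4,5,6,7,8,9,10,11,12,13,14,15}
step 7: w <- 0                       {0,1,2,3,4,5,6,7,8,9,10,11,12,13,14,15}
step 8: y <- ((y + 9) * w)           {0,1,2,3,4,5,6,7,8,9,10,11,12,13,14,15}

Answer: 9 steps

w: 0,0,0,0,0,0,0,0,0,0,0,0,0,0,0,0
y: 0,0,0,0,0,0,0,0,0,0,0,0,0,0,0,0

steps = 9; useful = 121; efficiency = 121/144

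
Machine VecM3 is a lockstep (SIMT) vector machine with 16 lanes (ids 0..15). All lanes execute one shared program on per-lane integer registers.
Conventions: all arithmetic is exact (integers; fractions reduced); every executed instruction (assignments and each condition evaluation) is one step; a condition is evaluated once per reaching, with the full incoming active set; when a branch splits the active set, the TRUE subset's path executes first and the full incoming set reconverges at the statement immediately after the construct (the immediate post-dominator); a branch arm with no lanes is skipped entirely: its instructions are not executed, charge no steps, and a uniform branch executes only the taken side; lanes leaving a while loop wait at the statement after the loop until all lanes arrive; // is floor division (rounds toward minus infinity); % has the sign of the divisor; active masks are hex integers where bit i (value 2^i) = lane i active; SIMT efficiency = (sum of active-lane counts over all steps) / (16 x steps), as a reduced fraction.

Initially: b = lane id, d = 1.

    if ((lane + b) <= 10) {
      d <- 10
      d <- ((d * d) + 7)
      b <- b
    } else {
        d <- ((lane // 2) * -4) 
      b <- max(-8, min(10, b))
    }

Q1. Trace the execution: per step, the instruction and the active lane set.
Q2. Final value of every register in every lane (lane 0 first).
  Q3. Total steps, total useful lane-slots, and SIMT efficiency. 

step 0: eval ((lane + b) <= 10)      0xffff
step 1: d <- 10                      0x003f
step 2: d <- ((d * d) + 7)           0x003f
step 3: b <- b                       0x003f
step 4: d <- ((lane // 2) * -4)      0xffc0
step 5: b <- max(-8, min(10, b))     0xffc0

Answer: 6 steps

b: 0,1,2,3,4,5,6,7,8,9,10,10,10,10,10,10
d: 107,107,107,107,107,107,-12,-12,-16,-16,-20,-20,-24,-24,-28,-28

steps = 6; useful = 54; efficiency = 54/96 = 9/16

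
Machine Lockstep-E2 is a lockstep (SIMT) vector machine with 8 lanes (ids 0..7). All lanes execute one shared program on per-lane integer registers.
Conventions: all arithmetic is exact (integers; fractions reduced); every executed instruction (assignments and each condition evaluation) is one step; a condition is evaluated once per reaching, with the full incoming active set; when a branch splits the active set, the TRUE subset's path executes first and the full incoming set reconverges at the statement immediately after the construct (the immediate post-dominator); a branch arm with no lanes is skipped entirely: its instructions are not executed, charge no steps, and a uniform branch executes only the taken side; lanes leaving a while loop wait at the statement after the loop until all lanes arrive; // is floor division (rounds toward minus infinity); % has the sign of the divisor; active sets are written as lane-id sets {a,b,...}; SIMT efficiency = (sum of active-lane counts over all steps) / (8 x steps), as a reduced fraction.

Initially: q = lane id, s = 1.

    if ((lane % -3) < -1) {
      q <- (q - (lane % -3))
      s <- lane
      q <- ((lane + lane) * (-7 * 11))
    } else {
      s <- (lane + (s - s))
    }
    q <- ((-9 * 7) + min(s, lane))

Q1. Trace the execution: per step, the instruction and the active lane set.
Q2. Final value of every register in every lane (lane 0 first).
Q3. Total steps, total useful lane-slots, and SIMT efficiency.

step 0: eval ((lane % -3) < -1)      {0,1,2,3,4,5,6,7}
step 1: q <- (q - (lane % -3))       {1,4,7}
step 2: s <- lane                    {1,4,7}
step 3: q <- ((lane + lane) * (-7 * 11)) {1,4,7}
step 4: s <- (lane + (s - s))        {0,2,3,5,6}
step 5: q <- ((-9 * 7) + min(s, lane)) {0,1,2,3,4,5,6,7}

Answer: 6 steps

q: -63,-62,-61,-60,-59,-58,-57,-56
s: 0,1,2,3,4,5,6,7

steps = 6; useful = 30; efficiency = 30/48 = 5/8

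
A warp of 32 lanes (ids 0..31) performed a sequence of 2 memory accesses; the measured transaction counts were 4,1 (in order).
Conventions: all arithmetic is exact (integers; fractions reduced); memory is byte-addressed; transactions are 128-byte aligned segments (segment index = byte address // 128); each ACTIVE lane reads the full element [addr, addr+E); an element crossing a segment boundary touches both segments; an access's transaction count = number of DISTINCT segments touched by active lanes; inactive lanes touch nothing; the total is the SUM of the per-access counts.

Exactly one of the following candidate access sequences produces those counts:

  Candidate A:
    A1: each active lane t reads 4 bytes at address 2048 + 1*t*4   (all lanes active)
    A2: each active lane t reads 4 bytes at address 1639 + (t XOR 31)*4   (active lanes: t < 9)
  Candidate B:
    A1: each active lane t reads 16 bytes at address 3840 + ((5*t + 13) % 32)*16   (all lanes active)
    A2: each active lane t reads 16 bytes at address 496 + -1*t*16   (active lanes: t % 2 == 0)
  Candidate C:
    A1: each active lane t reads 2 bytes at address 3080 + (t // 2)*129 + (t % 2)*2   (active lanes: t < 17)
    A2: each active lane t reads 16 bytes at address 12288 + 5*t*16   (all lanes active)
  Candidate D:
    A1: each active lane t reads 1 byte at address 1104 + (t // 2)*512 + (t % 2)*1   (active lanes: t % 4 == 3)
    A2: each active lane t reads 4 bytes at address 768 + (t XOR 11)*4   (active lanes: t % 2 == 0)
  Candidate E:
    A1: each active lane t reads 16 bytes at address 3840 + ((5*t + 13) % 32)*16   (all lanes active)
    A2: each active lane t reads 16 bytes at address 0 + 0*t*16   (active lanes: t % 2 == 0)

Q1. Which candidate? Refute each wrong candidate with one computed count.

A: A1 gives 1 transaction, not 4
B: A2 gives 4 transactions, not 1
C: A1 gives 9 transactions, not 4
D: A1 gives 8 transactions, not 4
E: all counts match (4,1)

Answer: E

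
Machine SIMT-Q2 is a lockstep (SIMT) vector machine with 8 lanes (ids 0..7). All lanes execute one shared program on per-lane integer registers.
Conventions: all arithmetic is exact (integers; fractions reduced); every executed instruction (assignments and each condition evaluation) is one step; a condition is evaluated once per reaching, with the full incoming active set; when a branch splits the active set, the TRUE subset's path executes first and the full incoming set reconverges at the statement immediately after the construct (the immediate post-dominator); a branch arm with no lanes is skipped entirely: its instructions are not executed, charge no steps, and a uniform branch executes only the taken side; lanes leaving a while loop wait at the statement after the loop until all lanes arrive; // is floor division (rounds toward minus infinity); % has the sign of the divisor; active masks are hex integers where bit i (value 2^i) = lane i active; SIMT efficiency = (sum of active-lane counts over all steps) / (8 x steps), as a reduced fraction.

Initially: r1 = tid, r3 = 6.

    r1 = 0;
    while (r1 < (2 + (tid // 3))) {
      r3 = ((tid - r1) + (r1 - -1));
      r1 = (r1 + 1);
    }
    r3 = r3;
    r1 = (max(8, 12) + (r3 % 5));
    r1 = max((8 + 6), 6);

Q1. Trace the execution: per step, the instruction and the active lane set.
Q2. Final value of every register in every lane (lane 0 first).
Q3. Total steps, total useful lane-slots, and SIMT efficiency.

step 0: r1 <- 0                      0xff
step 1: eval (r1 < (2 + (tid // 3))) 0xff
step 2: r3 <- ((tid - r1) + (r1 - -1)) 0xff
step 3: r1 <- (r1 + 1)               0xff
step 4: eval (r1 < (2 + (tid // 3))) 0xff
step 5: r3 <- ((tid - r1) + (r1 - -1)) 0xff
step 6: r1 <- (r1 + 1)               0xff
step 7: eval (r1 < (2 + (tid // 3))) 0xff
step 8: r3 <- ((tid - r1) + (r1 - -1)) 0xf8
step 9: r1 <- (r1 + 1)               0xf8
step 10: eval (r1 < (2 + (tid // 3))) 0xf8
step 11: r3 <- ((tid - r1) + (r1 - -1)) 0xc0
step 12: r1 <- (r1 + 1)               0xc0
step 13: eval (r1 < (2 + (tid // 3))) 0xc0
step 14: r3 <- r3                     0xff
step 15: r1 <- (max(8, 12) + (r3 % 5)) 0xff
step 16: r1 <- max((8 + 6), 6)        0xff

Answer: 17 steps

r1: 14,14,14,14,14,14,14,14
r3: 1,2,3,4,5,6,7,8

steps = 17; useful = 109; efficiency = 109/136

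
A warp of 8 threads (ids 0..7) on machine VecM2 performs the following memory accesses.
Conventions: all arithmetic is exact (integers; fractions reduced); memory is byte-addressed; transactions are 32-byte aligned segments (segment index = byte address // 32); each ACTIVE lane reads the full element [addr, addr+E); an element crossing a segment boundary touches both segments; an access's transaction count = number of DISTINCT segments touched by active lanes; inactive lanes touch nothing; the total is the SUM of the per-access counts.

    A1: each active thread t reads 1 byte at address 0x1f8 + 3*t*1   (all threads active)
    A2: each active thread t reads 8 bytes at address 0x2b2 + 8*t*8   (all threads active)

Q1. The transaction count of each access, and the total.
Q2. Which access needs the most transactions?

A1: 2 transactions
A2: 8 transactions

Answer: 2,8; total 10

Answer: A2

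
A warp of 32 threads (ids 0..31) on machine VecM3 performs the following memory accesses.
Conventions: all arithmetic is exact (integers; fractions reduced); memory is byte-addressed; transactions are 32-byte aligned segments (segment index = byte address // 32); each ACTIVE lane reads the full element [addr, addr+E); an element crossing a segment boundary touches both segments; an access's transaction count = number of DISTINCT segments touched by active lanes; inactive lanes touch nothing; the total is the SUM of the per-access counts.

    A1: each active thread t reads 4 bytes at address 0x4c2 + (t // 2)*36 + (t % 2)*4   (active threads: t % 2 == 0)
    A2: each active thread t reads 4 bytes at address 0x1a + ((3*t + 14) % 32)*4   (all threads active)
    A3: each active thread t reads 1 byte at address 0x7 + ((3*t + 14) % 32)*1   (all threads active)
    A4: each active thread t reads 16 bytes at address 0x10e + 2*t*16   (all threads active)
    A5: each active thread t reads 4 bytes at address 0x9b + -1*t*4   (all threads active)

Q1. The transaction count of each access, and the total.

A1: 18 transactions
A2: 5 transactions
A3: 2 transactions
A4: 32 transactions
A5: 5 transactions

Answer: 18,5,2,32,5; total 62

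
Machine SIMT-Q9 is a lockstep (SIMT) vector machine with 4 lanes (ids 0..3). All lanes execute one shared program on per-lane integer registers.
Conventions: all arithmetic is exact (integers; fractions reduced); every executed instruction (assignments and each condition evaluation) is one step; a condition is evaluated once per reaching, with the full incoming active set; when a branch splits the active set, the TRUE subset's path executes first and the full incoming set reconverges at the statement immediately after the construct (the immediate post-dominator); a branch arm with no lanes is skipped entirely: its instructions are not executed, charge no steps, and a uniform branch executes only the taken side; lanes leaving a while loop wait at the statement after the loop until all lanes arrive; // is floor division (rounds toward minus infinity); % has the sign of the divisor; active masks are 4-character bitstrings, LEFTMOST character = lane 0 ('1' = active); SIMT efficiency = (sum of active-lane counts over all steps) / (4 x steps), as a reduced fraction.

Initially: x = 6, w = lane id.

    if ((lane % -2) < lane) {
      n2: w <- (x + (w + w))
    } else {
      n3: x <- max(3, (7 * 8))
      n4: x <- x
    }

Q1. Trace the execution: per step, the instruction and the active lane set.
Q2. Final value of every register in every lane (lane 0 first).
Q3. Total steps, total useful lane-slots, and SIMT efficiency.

step 0: eval ((lane % -2) < lane)    1111
step 1: w <- (x + (w + w))           0111
step 2: x <- max(3, (7 * 8))         1000
step 3: x <- x                       1000

Answer: 4 steps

x: 56,6,6,6
w: 0,8,10,12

steps = 4; useful = 9; efficiency = 9/16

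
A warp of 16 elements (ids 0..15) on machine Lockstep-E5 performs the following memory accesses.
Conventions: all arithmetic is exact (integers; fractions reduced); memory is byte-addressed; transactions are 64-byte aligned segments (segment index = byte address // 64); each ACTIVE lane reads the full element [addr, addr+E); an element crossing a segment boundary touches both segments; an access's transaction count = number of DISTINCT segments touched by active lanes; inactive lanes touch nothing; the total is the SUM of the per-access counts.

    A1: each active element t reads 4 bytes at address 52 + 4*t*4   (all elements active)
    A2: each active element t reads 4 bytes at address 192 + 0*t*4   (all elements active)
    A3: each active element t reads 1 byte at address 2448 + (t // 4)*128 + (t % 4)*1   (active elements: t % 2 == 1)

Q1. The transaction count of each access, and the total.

A1: 5 transactions
A2: 1 transaction
A3: 4 transactions

Answer: 5,1,4; total 10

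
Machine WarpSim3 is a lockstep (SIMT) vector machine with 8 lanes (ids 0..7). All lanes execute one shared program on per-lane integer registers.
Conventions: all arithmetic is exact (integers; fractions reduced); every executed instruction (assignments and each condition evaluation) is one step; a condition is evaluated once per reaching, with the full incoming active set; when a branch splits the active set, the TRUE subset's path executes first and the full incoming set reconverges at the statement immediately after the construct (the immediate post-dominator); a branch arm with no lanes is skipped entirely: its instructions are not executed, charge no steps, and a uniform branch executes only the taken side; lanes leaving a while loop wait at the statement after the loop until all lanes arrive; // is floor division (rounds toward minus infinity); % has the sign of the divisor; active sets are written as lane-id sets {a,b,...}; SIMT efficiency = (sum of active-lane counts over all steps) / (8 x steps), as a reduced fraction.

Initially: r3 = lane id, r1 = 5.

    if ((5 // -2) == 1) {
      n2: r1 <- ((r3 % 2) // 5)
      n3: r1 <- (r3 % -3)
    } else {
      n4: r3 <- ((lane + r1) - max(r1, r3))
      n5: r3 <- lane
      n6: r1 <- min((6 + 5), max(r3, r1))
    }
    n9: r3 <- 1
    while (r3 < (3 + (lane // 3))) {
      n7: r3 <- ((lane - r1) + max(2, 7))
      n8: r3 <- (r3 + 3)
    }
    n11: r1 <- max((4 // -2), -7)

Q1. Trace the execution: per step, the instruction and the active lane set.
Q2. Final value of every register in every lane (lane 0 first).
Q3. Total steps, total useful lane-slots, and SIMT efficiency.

step 0: eval ((5 // -2) == 1)        {0,1,2,3,4,5,6,7}
step 1: r3 <- ((lane + r1) - max(r1, r3)) {0,1,2,3,4,5,6,7}
step 2: r3 <- lane                   {0,1,2,3,4,5,6,7}
step 3: r1 <- min((6 + 5), max(r3, r1)) {0,1,2,3,4,5,6,7}
step 4: r3 <- 1                      {0,1,2,3,4,5,6,7}
step 5: eval (r3 < (3 + (lane // 3))) {0,1,2,3,4,5,6,7}
step 6: r3 <- ((lane - r1) + max(2, 7)) {0,1,2,3,4,5,6,7}
step 7: r3 <- (r3 + 3)               {0,1,2,3,4,5,6,7}
step 8: eval (r3 < (3 + (lane // 3))) {0,1,2,3,4,5,6,7}
step 9: r1 <- max((4 // -2), -7)     {0,1,2,3,4,5,6,7}

Answer: 10 steps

r3: 5,6,7,8,9,10,10,10
r1: -2,-2,-2,-2,-2,-2,-2,-2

steps = 10; useful = 80; efficiency = 80/80 = 1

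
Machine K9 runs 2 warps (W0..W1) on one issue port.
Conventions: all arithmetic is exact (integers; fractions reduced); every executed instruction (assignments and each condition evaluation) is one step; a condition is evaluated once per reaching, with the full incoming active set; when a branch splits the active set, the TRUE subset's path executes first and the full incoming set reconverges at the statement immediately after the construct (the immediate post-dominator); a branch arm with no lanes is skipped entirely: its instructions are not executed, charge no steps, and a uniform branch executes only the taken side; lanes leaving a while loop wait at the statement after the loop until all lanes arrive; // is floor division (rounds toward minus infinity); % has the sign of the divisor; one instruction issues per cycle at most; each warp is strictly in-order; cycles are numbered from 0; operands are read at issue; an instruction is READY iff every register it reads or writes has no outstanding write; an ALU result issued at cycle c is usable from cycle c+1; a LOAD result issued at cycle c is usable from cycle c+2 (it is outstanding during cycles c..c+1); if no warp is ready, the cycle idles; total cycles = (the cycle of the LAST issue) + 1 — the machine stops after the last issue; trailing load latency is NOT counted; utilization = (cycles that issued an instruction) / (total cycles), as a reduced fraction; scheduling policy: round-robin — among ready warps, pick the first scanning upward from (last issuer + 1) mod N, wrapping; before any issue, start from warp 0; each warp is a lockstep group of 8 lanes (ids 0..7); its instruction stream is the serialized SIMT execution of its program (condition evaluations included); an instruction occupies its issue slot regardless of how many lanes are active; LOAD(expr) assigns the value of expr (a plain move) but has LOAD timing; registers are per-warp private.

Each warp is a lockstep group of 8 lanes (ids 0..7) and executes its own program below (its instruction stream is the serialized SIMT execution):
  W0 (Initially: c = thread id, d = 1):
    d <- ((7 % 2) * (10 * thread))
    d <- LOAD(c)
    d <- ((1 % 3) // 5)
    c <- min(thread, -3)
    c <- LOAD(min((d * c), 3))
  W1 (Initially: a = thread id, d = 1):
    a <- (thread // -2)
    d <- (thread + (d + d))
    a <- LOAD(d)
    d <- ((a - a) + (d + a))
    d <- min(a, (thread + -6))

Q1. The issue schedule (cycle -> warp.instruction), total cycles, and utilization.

cycle 0: W0.I0
cycle 1: W1.I0
cycle 2: W0.I1
cycle 3: W1.I1
cycle 4: W0.I2
cycle 5: W1.I2
cycle 6: W0.I3
cycle 7: W1.I3
cycle 8: W0.I4
cycle 9: W1.I4

Answer: 10 cycles, utilization 1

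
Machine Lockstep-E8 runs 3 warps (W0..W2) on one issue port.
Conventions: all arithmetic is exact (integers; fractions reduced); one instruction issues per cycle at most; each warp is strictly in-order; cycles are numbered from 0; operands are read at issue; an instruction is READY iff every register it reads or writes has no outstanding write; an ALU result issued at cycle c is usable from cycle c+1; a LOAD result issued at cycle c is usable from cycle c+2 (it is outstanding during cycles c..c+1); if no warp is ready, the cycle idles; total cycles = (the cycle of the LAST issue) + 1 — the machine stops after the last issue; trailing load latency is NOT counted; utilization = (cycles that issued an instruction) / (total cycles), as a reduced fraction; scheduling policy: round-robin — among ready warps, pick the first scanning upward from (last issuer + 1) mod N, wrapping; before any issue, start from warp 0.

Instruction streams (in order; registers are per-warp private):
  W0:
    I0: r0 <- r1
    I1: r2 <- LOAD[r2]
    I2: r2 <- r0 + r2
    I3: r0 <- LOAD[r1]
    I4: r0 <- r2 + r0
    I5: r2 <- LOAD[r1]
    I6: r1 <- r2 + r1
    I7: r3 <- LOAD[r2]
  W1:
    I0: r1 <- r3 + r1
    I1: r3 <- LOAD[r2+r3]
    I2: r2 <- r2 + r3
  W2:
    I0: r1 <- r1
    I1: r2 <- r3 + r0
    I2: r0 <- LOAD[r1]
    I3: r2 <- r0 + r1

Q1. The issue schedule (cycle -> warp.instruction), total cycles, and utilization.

cycle 0: W0.I0
cycle 1: W1.I0
cycle 2: W2.I0
cycle 3: W0.I1
cycle 4: W1.I1
cycle 5: W2.I1
cycle 6: W0.I2
cycle 7: W1.I2
cycle 8: W2.I2
cycle 9: W0.I3
cycle 10: W2.I3
cycle 11: W0.I4
cycle 12: W0.I5
cycle 13: idle
cycle 14: W0.I6
cycle 15: W0.I7

Answer: 16 cycles, utilization 15/16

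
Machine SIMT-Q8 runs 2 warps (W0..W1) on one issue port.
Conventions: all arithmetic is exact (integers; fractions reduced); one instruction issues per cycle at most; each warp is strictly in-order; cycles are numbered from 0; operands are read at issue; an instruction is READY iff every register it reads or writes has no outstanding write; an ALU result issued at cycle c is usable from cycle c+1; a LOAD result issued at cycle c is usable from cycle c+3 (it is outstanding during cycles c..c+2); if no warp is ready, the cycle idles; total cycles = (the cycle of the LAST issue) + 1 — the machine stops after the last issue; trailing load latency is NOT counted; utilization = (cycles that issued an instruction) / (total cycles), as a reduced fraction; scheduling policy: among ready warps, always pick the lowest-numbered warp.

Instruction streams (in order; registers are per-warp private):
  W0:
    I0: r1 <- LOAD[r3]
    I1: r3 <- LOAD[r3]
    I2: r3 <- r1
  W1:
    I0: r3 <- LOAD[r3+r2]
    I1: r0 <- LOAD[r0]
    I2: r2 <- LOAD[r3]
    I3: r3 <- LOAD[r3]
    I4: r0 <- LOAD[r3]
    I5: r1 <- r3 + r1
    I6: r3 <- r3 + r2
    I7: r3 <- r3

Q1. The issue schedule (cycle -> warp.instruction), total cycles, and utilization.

cycle 0: W0.I0
cycle 1: W0.I1
cycle 2: W1.I0
cycle 3: W1.I1
cycle 4: W0.I2
cycle 5: W1.I2
cycle 6: W1.I3
cycle 7: idle
cycle 8: idle
cycle 9: W1.I4
cycle 10: W1.I5
cycle 11: W1.I6
cycle 12: W1.I7

Answer: 13 cycles, utilization 11/13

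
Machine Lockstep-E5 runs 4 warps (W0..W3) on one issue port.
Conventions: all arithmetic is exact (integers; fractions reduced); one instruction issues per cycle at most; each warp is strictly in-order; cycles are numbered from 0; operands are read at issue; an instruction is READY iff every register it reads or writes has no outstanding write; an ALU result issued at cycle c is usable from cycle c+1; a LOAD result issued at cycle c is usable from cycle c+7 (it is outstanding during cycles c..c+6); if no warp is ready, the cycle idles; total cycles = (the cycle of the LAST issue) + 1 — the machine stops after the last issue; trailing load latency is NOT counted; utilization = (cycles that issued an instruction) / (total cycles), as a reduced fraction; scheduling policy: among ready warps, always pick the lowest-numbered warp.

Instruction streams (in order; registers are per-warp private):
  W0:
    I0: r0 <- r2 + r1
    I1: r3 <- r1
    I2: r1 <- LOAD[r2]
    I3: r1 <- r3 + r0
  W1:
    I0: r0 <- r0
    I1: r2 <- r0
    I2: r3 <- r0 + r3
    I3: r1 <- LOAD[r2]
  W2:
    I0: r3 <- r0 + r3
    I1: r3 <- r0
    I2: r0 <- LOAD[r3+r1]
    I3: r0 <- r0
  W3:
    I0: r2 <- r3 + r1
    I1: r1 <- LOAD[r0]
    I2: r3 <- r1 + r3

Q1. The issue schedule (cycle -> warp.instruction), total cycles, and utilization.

cycle 0: W0.I0
cycle 1: W0.I1
cycle 2: W0.I2
cycle 3: W1.I0
cycle 4: W1.I1
cycle 5: W1.I2
cycle 6: W1.I3
cycle 7: W2.I0
cycle 8: W2.I1
cycle 9: W0.I3
cycle 10: W2.I2
cycle 11: W3.I0
cycle 12: W3.I1
cycle 13: idle
cycle 14: idle
cycle 15: idle
cycle 16: idle
cycle 17: W2.I3
cycle 18: idle
cycle 19: W3.I2

Answer: 20 cycles, utilization 3/4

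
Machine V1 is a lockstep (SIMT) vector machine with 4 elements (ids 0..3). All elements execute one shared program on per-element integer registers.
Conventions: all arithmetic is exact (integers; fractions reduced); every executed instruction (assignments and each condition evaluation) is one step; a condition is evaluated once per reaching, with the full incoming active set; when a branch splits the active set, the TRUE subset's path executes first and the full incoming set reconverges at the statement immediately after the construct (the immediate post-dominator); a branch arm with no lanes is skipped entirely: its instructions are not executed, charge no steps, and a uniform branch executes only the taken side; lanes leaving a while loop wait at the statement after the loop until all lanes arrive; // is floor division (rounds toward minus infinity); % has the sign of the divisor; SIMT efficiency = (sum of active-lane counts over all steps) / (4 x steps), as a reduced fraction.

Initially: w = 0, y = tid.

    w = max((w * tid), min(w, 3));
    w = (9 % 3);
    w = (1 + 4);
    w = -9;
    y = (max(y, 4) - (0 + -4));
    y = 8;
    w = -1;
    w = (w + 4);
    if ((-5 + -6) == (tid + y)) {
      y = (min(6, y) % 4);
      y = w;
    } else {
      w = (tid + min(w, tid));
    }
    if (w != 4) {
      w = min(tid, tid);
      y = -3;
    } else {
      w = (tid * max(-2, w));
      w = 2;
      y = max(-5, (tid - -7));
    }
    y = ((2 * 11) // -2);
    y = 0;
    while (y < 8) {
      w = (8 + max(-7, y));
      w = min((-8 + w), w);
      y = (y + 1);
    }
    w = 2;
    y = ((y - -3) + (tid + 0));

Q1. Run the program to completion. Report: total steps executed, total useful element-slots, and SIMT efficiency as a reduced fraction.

Answer: 53 steps, 201 useful, 201/212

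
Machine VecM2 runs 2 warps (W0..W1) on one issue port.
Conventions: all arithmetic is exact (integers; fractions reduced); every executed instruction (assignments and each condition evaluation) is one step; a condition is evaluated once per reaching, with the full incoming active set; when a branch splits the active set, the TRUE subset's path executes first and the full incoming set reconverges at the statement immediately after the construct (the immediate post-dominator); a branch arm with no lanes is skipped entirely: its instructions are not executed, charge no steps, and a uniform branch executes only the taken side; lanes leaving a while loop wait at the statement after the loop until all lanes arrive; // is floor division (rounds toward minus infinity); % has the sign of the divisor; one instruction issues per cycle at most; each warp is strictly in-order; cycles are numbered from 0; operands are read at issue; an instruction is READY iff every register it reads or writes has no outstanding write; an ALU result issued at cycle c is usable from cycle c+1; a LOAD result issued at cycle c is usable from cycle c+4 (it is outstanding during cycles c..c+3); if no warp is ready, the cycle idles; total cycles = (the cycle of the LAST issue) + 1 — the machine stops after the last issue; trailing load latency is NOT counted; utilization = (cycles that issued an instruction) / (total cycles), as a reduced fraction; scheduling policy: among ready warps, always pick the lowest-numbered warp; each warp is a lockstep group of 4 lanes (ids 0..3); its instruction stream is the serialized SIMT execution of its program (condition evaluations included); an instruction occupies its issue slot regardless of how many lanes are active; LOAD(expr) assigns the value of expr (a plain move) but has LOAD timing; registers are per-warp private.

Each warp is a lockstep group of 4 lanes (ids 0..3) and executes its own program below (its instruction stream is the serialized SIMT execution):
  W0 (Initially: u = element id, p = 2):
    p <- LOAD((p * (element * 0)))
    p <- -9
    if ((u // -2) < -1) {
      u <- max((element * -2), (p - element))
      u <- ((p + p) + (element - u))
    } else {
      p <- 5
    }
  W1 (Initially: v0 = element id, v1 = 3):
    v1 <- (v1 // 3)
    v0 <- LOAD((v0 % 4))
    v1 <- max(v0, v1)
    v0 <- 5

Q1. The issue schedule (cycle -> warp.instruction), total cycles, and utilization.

cycle 0: W0.I0
cycle 1: W1.I0
cycle 2: W1.I1
cycle 3: idle
cycle 4: W0.I1
cycle 5: W0.I2
cycle 6: W0.I3
cycle 7: W0.I4
cycle 8: W0.I5
cycle 9: W1.I2
cycle 10: W1.I3

Answer: 11 cycles, utilization 10/11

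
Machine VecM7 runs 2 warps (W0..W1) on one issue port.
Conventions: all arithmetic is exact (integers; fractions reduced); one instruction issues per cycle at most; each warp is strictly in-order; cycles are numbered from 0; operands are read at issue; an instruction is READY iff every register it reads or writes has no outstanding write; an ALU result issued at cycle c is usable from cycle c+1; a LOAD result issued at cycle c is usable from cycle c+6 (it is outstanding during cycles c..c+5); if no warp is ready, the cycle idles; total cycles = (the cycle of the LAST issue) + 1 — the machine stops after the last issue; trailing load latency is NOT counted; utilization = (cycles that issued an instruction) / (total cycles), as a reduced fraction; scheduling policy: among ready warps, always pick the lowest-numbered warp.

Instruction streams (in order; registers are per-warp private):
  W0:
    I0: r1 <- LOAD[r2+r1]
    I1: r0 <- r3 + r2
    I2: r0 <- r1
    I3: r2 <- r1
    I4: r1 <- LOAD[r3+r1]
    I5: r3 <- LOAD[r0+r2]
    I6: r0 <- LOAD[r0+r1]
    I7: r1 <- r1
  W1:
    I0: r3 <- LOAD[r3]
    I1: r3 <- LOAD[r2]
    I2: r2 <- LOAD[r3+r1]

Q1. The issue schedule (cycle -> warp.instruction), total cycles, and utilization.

cycle 0: W0.I0
cycle 1: W0.I1
cycle 2: W1.I0
cycle 3: idle
cycle 4: idle
cycle 5: idle
cycle 6: W0.I2
cycle 7: W0.I3
cycle 8: W0.I4
cycle 9: W0.I5
cycle 10: W1.I1
cycle 11: idle
cycle 12: idle
cycle 13: idle
cycle 14: W0.I6
cycle 15: W0.I7
cycle 16: W1.I2

Answer: 17 cycles, utilization 11/17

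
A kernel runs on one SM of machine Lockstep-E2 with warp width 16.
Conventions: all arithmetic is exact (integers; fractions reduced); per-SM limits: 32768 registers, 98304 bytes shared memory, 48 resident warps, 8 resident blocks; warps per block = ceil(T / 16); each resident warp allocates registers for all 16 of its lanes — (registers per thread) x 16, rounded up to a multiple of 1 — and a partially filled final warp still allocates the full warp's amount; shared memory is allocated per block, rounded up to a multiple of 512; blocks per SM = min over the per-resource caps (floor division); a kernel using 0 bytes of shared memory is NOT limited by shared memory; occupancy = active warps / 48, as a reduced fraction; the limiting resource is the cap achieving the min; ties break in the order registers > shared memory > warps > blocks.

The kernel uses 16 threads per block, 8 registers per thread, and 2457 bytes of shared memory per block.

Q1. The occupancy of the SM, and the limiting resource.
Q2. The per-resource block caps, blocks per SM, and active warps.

Answer: occupancy 1/6, limited by blocks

registers: 256 blocks
shared memory: 38 blocks
warps: 48 blocks
blocks: 8 blocks

Answer: 8 blocks, 8 active warps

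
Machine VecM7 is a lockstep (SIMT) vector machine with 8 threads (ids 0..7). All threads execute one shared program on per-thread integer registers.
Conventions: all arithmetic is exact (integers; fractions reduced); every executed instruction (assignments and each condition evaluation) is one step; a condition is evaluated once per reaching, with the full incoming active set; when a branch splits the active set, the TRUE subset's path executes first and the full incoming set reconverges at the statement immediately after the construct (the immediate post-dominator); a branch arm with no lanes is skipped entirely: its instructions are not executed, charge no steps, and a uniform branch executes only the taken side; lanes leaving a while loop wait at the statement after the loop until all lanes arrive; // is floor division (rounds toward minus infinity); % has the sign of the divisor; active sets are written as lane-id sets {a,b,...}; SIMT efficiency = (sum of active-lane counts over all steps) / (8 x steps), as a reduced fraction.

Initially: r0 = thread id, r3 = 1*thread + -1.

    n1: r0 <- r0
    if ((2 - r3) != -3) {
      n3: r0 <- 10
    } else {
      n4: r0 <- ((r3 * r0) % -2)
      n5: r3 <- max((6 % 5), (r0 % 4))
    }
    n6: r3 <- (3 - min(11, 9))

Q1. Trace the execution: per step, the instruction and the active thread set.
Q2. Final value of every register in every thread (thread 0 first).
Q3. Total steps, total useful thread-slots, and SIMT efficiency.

step 0: r0 <- r0                     {0,1,2,3,4,5,6,7}
step 1: eval ((2 - r3) != -3)        {0,1,2,3,4,5,6,7}
step 2: r0 <- 10                     {0,1,2,3,4,5,7}
step 3: r0 <- ((r3 * r0) % -2)       {6}
step 4: r3 <- max((6 % 5), (r0 % 4)) {6}
step 5: r3 <- (3 - min(11, 9))       {0,1,2,3,4,5,6,7}

Answer: 6 steps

r0: 10,10,10,10,10,10,0,10
r3: -6,-6,-6,-6,-6,-6,-6,-6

steps = 6; useful = 33; efficiency = 33/48 = 11/16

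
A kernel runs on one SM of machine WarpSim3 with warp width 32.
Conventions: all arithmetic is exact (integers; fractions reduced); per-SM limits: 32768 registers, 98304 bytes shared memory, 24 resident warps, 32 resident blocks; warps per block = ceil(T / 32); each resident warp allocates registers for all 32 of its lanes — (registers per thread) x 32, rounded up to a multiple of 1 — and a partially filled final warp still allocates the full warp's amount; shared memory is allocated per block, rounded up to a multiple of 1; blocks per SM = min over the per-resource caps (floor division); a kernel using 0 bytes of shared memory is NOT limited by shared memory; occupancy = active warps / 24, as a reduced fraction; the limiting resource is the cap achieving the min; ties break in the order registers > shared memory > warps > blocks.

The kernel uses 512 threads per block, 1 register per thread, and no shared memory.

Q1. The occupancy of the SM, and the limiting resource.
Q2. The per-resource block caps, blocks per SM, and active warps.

Answer: occupancy 2/3, limited by warps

registers: 64 blocks
shared memory: no limit (kernel uses none)
warps: 1 block
blocks: 32 blocks

Answer: 1 block, 16 active warps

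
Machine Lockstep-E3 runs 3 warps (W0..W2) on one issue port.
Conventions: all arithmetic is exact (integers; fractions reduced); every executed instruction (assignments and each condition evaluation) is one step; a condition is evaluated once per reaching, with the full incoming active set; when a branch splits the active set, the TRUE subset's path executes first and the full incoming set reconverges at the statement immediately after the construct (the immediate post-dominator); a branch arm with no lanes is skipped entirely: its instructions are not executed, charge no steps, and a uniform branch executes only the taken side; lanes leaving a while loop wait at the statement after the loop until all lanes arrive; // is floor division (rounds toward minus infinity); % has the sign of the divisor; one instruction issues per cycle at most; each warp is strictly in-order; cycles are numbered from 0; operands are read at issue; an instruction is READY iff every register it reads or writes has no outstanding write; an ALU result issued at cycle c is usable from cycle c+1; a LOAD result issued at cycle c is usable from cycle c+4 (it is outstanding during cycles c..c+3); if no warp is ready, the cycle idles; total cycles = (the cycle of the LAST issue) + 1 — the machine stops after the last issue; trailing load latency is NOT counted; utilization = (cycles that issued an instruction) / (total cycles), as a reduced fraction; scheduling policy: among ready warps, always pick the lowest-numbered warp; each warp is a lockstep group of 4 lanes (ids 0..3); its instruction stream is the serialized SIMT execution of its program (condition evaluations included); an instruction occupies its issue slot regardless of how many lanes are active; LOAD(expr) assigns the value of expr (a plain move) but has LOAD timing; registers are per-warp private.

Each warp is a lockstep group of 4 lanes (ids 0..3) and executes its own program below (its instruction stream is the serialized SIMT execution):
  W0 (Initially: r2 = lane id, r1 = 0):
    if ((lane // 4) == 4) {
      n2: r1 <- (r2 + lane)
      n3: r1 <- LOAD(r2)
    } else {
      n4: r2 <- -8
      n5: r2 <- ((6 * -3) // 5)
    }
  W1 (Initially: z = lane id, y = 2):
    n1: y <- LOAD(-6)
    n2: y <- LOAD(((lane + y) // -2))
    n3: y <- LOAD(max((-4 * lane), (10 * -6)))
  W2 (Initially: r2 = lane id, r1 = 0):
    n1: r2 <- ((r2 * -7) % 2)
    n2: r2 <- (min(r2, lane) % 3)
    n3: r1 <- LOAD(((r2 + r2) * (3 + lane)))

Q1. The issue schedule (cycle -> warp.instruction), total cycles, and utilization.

cycle 0: W0.I0
cycle 1: W0.I1
cycle 2: W0.I2
cycle 3: W1.I0
cycle 4: W2.I0
cycle 5: W2.I1
cycle 6: W2.I2
cycle 7: W1.I1
cycle 8: idle
cycle 9: idle
cycle 10: idle
cycle 11: W1.I2

Answer: 12 cycles, utilization 3/4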